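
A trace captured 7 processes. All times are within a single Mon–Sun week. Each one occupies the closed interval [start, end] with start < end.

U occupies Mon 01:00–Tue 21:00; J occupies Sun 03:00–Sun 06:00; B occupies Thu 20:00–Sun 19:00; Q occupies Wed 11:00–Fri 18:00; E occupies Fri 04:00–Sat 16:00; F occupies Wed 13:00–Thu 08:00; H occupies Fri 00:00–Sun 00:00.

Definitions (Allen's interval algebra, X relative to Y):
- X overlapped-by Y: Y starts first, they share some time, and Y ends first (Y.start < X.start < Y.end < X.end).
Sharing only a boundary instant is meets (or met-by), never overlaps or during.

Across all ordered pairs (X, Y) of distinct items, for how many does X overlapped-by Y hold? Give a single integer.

3

Checking all 42 ordered pairs for relation 'overlapped-by'; matching pairs in alphabetical order:
(B, Q): B overlapped-by Q ✓
(E, Q): E overlapped-by Q ✓
(H, Q): H overlapped-by Q ✓
Count: 3.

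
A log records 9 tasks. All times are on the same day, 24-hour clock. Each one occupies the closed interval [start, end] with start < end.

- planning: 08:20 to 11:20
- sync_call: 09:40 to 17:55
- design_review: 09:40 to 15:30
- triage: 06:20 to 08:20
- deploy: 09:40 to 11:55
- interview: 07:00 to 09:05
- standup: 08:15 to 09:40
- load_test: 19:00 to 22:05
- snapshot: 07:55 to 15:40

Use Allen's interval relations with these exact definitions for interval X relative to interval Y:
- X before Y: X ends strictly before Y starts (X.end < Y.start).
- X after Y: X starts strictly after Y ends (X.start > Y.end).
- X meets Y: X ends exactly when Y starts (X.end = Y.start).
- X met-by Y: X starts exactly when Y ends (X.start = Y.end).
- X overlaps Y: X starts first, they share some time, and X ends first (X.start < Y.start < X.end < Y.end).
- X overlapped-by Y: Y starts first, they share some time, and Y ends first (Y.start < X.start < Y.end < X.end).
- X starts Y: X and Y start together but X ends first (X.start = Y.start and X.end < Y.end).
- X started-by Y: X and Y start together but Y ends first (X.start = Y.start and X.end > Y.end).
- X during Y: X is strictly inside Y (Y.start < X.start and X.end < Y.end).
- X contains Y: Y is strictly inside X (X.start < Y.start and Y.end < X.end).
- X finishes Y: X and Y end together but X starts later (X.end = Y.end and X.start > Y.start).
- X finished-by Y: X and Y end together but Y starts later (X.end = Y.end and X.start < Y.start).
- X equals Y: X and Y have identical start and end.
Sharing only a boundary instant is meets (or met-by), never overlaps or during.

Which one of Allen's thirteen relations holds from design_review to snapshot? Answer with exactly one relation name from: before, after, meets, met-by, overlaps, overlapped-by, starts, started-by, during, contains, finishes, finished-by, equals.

design_review = [09:40, 15:30]; snapshot = [07:55, 15:40].
Compare endpoints: design_review.start > snapshot.start, design_review.start < snapshot.end, design_review.end > snapshot.start, design_review.end < snapshot.end.
That pattern is 'during'.

during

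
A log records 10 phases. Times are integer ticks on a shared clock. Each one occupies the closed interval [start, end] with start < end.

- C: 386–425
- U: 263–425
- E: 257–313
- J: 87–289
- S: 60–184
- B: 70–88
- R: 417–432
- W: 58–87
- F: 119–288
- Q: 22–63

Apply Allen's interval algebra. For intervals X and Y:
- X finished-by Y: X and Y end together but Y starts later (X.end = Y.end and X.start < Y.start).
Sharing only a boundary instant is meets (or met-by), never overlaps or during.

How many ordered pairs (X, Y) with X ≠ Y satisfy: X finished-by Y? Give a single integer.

1

Checking all 90 ordered pairs for relation 'finished-by'; matching pairs in alphabetical order:
(U, C): U finished-by C ✓
Count: 1.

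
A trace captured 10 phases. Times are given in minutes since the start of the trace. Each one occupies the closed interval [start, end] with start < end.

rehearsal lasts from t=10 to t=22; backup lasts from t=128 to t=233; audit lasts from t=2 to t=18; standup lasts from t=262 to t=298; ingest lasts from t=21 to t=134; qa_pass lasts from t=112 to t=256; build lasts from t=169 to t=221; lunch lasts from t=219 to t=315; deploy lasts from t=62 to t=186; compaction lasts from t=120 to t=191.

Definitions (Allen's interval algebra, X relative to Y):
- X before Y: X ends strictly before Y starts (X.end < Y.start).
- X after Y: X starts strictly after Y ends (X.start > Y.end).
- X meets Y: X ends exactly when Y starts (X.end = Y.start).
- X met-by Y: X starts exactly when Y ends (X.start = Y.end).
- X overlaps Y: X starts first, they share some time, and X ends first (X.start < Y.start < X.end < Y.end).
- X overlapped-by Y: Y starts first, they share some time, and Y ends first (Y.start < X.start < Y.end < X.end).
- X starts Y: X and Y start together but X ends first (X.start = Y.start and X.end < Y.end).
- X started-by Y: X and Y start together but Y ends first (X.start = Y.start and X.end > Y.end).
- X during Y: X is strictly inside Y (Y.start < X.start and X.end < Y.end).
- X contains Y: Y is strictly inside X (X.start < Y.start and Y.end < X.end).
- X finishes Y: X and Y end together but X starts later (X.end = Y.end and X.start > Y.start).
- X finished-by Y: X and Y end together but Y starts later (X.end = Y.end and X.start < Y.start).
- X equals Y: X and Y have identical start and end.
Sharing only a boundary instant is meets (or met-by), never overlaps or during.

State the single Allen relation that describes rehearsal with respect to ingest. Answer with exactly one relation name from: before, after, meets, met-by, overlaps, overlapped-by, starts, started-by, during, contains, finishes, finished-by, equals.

overlaps

rehearsal = [t=10, t=22]; ingest = [t=21, t=134].
Compare endpoints: rehearsal.start < ingest.start, rehearsal.start < ingest.end, rehearsal.end > ingest.start, rehearsal.end < ingest.end.
That pattern is 'overlaps'.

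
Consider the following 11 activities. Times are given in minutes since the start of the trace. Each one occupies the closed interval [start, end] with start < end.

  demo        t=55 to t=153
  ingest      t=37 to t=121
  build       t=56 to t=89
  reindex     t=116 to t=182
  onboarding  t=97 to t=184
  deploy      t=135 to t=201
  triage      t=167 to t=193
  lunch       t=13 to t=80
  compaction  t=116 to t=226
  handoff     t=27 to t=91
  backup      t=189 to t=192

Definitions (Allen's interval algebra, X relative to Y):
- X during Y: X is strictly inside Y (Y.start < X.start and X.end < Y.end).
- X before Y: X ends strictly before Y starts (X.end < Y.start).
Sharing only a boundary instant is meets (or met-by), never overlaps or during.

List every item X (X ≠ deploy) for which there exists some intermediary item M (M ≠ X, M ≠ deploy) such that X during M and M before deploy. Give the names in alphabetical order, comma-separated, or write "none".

build

Target deploy = [t=135, t=201].
Intermediaries M with M before deploy: build, handoff, ingest, lunch.
Via build — items with X during build: none.
Via handoff — items with X during handoff: build.
Via ingest — items with X during ingest: build.
Via lunch — items with X during lunch: none.
Union: build.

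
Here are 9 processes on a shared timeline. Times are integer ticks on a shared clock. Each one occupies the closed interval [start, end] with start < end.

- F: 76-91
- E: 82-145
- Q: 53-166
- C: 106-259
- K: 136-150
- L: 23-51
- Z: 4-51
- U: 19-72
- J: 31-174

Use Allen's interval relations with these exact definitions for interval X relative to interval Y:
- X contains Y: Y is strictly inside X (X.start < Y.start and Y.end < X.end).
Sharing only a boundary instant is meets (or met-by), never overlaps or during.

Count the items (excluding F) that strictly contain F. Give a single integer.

2

Target F = [76, 91].
C [106, 259] → after → no.
E [82, 145] → overlapped-by → no.
J [31, 174] → contains → counts.
K [136, 150] → after → no.
L [23, 51] → before → no.
Q [53, 166] → contains → counts.
U [19, 72] → before → no.
Z [4, 51] → before → no.
Total: 2.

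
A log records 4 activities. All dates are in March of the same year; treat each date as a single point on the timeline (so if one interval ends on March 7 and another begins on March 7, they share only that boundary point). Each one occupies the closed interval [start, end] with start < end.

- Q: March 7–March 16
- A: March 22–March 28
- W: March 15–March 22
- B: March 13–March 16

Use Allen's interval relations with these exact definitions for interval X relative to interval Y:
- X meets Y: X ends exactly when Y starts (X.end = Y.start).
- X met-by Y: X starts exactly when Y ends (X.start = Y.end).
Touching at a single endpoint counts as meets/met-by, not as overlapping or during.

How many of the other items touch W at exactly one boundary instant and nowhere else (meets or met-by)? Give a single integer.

1

Target W = [March 15, March 22].
A [March 22, March 28] → met-by → counts.
B [March 13, March 16] → overlaps → no.
Q [March 7, March 16] → overlaps → no.
Total: 1.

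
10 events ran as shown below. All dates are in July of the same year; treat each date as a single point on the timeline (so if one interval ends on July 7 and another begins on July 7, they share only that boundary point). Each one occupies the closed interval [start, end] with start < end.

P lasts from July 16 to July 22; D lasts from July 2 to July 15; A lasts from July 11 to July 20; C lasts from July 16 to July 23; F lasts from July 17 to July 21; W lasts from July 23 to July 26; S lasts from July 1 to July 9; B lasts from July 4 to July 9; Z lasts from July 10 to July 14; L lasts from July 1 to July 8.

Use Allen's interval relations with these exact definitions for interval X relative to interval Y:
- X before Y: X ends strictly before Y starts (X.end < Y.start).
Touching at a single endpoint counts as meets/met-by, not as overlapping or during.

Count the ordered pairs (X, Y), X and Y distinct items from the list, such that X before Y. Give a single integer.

29

Checking all 90 ordered pairs for relation 'before'; matching pairs in alphabetical order:
(A, W): A before W ✓
(B, A): B before A ✓
(B, C): B before C ✓
(B, F): B before F ✓
(B, P): B before P ✓
(B, W): B before W ✓
(B, Z): B before Z ✓
(D, C): D before C ✓
(D, F): D before F ✓
(D, P): D before P ✓
(D, W): D before W ✓
(F, W): F before W ✓
(L, A): L before A ✓
(L, C): L before C ✓
(L, F): L before F ✓
(L, P): L before P ✓
(L, W): L before W ✓
(L, Z): L before Z ✓
(P, W): P before W ✓
(S, A): S before A ✓
(S, C): S before C ✓
(S, F): S before F ✓
(S, P): S before P ✓
(S, W): S before W ✓
... plus 5 further pairs not listed.
Count: 29.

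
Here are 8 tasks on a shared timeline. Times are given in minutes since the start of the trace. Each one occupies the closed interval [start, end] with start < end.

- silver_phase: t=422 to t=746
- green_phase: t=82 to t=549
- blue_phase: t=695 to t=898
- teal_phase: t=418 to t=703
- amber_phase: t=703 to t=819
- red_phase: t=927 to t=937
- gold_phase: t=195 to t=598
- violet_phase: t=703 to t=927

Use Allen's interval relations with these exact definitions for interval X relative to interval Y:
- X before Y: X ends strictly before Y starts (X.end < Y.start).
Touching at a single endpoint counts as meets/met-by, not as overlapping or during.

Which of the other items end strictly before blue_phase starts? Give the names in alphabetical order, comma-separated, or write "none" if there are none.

gold_phase, green_phase

Target blue_phase = [t=695, t=898].
amber_phase [t=703, t=819] → during → no.
gold_phase [t=195, t=598] → before → yes.
green_phase [t=82, t=549] → before → yes.
red_phase [t=927, t=937] → after → no.
silver_phase [t=422, t=746] → overlaps → no.
teal_phase [t=418, t=703] → overlaps → no.
violet_phase [t=703, t=927] → overlapped-by → no.
Result: gold_phase, green_phase.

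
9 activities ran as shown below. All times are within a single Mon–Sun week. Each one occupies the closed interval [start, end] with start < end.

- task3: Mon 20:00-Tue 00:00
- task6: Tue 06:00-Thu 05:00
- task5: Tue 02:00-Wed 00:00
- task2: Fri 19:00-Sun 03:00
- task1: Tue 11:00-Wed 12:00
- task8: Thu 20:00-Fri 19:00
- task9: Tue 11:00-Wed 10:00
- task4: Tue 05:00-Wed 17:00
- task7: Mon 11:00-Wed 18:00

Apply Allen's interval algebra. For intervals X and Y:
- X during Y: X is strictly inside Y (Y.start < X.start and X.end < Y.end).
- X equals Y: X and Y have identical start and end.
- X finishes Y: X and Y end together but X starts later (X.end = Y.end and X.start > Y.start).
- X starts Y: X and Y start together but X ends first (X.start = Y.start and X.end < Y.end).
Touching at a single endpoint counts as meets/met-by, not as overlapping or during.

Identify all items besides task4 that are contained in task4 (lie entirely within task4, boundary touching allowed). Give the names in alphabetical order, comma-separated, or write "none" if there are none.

Target task4 = [Tue 05:00, Wed 17:00].
task1 [Tue 11:00, Wed 12:00] → during → yes.
task2 [Fri 19:00, Sun 03:00] → after → no.
task3 [Mon 20:00, Tue 00:00] → before → no.
task5 [Tue 02:00, Wed 00:00] → overlaps → no.
task6 [Tue 06:00, Thu 05:00] → overlapped-by → no.
task7 [Mon 11:00, Wed 18:00] → contains → no.
task8 [Thu 20:00, Fri 19:00] → after → no.
task9 [Tue 11:00, Wed 10:00] → during → yes.
Result: task1, task9.

task1, task9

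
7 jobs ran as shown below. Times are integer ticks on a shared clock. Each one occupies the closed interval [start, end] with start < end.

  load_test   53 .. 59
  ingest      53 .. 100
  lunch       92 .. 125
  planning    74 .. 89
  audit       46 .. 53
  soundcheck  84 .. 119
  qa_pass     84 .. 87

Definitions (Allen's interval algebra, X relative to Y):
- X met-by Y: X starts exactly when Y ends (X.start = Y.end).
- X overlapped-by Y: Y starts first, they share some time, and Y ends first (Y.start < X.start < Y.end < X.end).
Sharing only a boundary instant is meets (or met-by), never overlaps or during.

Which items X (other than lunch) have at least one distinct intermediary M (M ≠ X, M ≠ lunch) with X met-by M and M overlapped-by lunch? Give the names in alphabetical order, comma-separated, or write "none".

none

Target lunch = [92, 125].
Intermediaries M with M overlapped-by lunch: none.
Union: none.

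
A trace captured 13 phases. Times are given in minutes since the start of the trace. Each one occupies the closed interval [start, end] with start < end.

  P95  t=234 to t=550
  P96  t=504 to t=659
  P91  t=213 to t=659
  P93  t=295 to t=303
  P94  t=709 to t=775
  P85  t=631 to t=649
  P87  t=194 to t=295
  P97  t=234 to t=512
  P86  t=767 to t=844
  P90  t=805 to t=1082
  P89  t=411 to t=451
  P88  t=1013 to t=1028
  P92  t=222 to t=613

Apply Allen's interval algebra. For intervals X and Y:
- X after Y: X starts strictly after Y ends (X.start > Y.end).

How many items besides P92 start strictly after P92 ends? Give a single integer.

Target P92 = [t=222, t=613].
P85 [t=631, t=649] → after → counts.
P86 [t=767, t=844] → after → counts.
P87 [t=194, t=295] → overlaps → no.
P88 [t=1013, t=1028] → after → counts.
P89 [t=411, t=451] → during → no.
P90 [t=805, t=1082] → after → counts.
P91 [t=213, t=659] → contains → no.
P93 [t=295, t=303] → during → no.
P94 [t=709, t=775] → after → counts.
P95 [t=234, t=550] → during → no.
P96 [t=504, t=659] → overlapped-by → no.
P97 [t=234, t=512] → during → no.
Total: 5.

5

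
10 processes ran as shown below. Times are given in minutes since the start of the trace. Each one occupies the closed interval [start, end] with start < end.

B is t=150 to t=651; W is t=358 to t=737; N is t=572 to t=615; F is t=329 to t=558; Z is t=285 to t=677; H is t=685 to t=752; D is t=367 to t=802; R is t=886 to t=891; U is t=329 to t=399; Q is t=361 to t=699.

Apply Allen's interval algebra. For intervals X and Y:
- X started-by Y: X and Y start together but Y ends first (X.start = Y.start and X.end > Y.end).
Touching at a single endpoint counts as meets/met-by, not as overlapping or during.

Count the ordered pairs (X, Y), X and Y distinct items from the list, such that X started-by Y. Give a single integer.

Checking all 90 ordered pairs for relation 'started-by'; matching pairs in alphabetical order:
(F, U): F started-by U ✓
Count: 1.

1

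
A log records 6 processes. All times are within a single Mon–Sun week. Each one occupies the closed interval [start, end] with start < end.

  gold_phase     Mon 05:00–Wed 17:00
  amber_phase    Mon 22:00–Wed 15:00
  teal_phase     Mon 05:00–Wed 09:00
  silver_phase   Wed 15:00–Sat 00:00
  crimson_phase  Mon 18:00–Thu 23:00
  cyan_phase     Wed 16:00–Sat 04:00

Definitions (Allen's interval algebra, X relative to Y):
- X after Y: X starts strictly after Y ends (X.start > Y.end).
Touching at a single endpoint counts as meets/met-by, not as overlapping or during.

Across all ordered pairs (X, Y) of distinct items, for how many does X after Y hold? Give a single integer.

Checking all 30 ordered pairs for relation 'after'; matching pairs in alphabetical order:
(cyan_phase, amber_phase): cyan_phase after amber_phase ✓
(cyan_phase, teal_phase): cyan_phase after teal_phase ✓
(silver_phase, teal_phase): silver_phase after teal_phase ✓
Count: 3.

3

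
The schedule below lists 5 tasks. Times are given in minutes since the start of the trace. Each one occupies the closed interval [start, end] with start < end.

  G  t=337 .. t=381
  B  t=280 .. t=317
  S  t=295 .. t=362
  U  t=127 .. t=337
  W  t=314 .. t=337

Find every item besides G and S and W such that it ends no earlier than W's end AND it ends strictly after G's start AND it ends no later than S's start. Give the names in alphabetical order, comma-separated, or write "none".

none

Conditions: its end is no earlier than W's end (X.end >= t=337) AND its end is strictly after G's start (X.end > t=337) AND its end is no later than S's start (X.end <= t=295).
B: end t=317 >= t=337? ✗; end t=317 > t=337? ✗; end t=317 <= t=295? ✗ → no.
U: end t=337 >= t=337? ✓; end t=337 > t=337? ✗; end t=337 <= t=295? ✗ → no.
Result: none.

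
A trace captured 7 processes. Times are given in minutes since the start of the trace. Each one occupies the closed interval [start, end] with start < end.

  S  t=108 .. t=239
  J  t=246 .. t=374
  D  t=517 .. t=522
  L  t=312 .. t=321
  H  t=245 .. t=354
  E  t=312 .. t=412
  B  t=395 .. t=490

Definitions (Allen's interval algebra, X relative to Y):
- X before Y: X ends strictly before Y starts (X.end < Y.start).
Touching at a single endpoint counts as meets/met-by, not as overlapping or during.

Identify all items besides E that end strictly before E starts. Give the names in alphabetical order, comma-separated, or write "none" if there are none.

Target E = [t=312, t=412].
B [t=395, t=490] → overlapped-by → no.
D [t=517, t=522] → after → no.
H [t=245, t=354] → overlaps → no.
J [t=246, t=374] → overlaps → no.
L [t=312, t=321] → starts → no.
S [t=108, t=239] → before → yes.
Result: S.

S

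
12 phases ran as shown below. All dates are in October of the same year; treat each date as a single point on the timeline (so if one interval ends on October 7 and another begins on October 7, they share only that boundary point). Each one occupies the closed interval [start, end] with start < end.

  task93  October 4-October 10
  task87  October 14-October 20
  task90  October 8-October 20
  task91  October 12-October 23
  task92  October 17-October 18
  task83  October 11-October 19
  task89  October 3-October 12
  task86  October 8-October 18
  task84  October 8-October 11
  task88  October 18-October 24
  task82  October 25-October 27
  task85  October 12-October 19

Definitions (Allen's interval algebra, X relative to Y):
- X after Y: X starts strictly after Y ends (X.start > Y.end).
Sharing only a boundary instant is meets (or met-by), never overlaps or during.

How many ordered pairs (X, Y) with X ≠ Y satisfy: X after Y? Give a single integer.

Checking all 132 ordered pairs for relation 'after'; matching pairs in alphabetical order:
(task82, task83): task82 after task83 ✓
(task82, task84): task82 after task84 ✓
(task82, task85): task82 after task85 ✓
(task82, task86): task82 after task86 ✓
(task82, task87): task82 after task87 ✓
(task82, task88): task82 after task88 ✓
(task82, task89): task82 after task89 ✓
(task82, task90): task82 after task90 ✓
(task82, task91): task82 after task91 ✓
(task82, task92): task82 after task92 ✓
(task82, task93): task82 after task93 ✓
(task83, task93): task83 after task93 ✓
(task85, task84): task85 after task84 ✓
(task85, task93): task85 after task93 ✓
(task87, task84): task87 after task84 ✓
(task87, task89): task87 after task89 ✓
(task87, task93): task87 after task93 ✓
(task88, task84): task88 after task84 ✓
(task88, task89): task88 after task89 ✓
(task88, task93): task88 after task93 ✓
(task91, task84): task91 after task84 ✓
(task91, task93): task91 after task93 ✓
(task92, task84): task92 after task84 ✓
(task92, task89): task92 after task89 ✓
... plus 1 further pairs not listed.
Count: 25.

25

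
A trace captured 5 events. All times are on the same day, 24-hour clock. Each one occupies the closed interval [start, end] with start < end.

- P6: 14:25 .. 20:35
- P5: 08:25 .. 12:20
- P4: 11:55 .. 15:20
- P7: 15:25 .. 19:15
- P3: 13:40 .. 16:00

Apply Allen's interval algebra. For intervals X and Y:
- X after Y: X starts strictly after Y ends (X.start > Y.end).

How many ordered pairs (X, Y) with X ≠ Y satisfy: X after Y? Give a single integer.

4

Checking all 20 ordered pairs for relation 'after'; matching pairs in alphabetical order:
(P3, P5): P3 after P5 ✓
(P6, P5): P6 after P5 ✓
(P7, P4): P7 after P4 ✓
(P7, P5): P7 after P5 ✓
Count: 4.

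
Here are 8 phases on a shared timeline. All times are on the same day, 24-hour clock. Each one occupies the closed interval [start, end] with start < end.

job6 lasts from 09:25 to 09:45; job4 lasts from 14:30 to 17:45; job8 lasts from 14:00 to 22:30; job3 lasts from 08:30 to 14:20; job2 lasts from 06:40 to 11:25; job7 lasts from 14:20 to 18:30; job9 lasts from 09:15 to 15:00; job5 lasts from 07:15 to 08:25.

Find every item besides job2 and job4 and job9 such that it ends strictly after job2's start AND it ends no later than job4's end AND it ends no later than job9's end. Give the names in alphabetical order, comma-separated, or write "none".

Conditions: its end is strictly after job2's start (X.end > 06:40) AND its end is no later than job4's end (X.end <= 17:45) AND its end is no later than job9's end (X.end <= 15:00).
job3: end 14:20 > 06:40? ✓; end 14:20 <= 17:45? ✓; end 14:20 <= 15:00? ✓ → yes.
job5: end 08:25 > 06:40? ✓; end 08:25 <= 17:45? ✓; end 08:25 <= 15:00? ✓ → yes.
job6: end 09:45 > 06:40? ✓; end 09:45 <= 17:45? ✓; end 09:45 <= 15:00? ✓ → yes.
job7: end 18:30 > 06:40? ✓; end 18:30 <= 17:45? ✗; end 18:30 <= 15:00? ✗ → no.
job8: end 22:30 > 06:40? ✓; end 22:30 <= 17:45? ✗; end 22:30 <= 15:00? ✗ → no.
Result: job3, job5, job6.

job3, job5, job6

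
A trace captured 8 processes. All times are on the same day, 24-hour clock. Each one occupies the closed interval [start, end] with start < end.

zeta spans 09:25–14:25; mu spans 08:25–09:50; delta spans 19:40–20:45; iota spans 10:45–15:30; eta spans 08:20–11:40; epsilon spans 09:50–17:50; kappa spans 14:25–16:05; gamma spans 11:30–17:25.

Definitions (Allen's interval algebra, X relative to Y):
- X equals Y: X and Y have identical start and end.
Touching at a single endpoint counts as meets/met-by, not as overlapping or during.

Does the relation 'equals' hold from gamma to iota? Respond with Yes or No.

gamma = [11:30, 17:25], iota = [10:45, 15:30].
Actual relation of gamma to iota: overlapped-by.
Asked whether 'equals' holds → No.

No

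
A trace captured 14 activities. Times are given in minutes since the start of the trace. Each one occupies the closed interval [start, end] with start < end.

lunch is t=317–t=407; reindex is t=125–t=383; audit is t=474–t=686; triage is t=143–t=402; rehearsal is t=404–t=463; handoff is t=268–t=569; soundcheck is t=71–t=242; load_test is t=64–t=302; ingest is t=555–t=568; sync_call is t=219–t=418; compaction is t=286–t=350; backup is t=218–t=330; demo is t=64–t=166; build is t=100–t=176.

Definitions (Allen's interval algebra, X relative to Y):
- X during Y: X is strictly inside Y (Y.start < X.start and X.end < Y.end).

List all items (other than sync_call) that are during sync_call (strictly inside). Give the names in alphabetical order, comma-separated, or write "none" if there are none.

Target sync_call = [t=219, t=418].
audit [t=474, t=686] → after → no.
backup [t=218, t=330] → overlaps → no.
build [t=100, t=176] → before → no.
compaction [t=286, t=350] → during → yes.
demo [t=64, t=166] → before → no.
handoff [t=268, t=569] → overlapped-by → no.
ingest [t=555, t=568] → after → no.
load_test [t=64, t=302] → overlaps → no.
lunch [t=317, t=407] → during → yes.
rehearsal [t=404, t=463] → overlapped-by → no.
reindex [t=125, t=383] → overlaps → no.
soundcheck [t=71, t=242] → overlaps → no.
triage [t=143, t=402] → overlaps → no.
Result: compaction, lunch.

compaction, lunch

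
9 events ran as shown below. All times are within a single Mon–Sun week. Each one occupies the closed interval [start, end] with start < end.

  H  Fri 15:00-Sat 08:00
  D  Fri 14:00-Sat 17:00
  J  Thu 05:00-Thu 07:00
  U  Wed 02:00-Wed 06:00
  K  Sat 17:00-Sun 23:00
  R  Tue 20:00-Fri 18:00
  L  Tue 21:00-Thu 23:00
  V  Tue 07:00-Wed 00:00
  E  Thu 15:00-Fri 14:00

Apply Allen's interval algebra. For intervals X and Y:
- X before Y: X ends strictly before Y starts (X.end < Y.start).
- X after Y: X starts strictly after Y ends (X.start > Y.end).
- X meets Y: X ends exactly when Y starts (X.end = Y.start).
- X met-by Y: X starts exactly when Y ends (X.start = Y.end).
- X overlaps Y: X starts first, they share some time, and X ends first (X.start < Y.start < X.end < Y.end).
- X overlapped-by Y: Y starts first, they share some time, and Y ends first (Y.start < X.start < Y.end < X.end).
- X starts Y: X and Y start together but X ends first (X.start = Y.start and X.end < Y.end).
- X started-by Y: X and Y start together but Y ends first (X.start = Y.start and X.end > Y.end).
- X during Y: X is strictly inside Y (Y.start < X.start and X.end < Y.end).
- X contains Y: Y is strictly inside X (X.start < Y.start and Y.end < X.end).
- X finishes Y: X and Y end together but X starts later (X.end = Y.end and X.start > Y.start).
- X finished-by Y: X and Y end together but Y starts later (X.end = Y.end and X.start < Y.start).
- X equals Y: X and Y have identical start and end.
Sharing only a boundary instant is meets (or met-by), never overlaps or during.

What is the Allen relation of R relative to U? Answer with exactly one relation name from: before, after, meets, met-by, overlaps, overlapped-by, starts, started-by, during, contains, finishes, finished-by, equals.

R = [Tue 20:00, Fri 18:00]; U = [Wed 02:00, Wed 06:00].
Compare endpoints: R.start < U.start, R.start < U.end, R.end > U.start, R.end > U.end.
That pattern is 'contains'.

contains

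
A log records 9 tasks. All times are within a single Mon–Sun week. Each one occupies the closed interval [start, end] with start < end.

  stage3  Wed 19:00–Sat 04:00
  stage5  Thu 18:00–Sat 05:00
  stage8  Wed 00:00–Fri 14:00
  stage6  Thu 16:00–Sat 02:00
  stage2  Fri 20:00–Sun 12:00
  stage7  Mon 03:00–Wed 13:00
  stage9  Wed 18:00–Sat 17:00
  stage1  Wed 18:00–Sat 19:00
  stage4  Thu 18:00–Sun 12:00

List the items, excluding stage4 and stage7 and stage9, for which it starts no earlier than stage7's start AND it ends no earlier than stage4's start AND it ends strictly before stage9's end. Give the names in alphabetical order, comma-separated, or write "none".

Conditions: its start is no earlier than stage7's start (X.start >= Mon 03:00) AND its end is no earlier than stage4's start (X.end >= Thu 18:00) AND its end is strictly before stage9's end (X.end < Sat 17:00).
stage1: start Wed 18:00 >= Mon 03:00? ✓; end Sat 19:00 >= Thu 18:00? ✓; end Sat 19:00 < Sat 17:00? ✗ → no.
stage2: start Fri 20:00 >= Mon 03:00? ✓; end Sun 12:00 >= Thu 18:00? ✓; end Sun 12:00 < Sat 17:00? ✗ → no.
stage3: start Wed 19:00 >= Mon 03:00? ✓; end Sat 04:00 >= Thu 18:00? ✓; end Sat 04:00 < Sat 17:00? ✓ → yes.
stage5: start Thu 18:00 >= Mon 03:00? ✓; end Sat 05:00 >= Thu 18:00? ✓; end Sat 05:00 < Sat 17:00? ✓ → yes.
stage6: start Thu 16:00 >= Mon 03:00? ✓; end Sat 02:00 >= Thu 18:00? ✓; end Sat 02:00 < Sat 17:00? ✓ → yes.
stage8: start Wed 00:00 >= Mon 03:00? ✓; end Fri 14:00 >= Thu 18:00? ✓; end Fri 14:00 < Sat 17:00? ✓ → yes.
Result: stage3, stage5, stage6, stage8.

stage3, stage5, stage6, stage8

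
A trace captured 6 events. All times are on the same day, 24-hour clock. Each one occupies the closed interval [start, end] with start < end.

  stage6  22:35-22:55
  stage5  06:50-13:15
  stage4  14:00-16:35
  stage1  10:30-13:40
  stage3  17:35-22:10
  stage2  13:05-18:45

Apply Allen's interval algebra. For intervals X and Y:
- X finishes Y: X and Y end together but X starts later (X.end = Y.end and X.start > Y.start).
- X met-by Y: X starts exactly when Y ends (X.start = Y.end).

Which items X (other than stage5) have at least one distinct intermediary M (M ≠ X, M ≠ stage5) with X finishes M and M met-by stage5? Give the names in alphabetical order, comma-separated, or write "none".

none

Target stage5 = [06:50, 13:15].
Intermediaries M with M met-by stage5: none.
Union: none.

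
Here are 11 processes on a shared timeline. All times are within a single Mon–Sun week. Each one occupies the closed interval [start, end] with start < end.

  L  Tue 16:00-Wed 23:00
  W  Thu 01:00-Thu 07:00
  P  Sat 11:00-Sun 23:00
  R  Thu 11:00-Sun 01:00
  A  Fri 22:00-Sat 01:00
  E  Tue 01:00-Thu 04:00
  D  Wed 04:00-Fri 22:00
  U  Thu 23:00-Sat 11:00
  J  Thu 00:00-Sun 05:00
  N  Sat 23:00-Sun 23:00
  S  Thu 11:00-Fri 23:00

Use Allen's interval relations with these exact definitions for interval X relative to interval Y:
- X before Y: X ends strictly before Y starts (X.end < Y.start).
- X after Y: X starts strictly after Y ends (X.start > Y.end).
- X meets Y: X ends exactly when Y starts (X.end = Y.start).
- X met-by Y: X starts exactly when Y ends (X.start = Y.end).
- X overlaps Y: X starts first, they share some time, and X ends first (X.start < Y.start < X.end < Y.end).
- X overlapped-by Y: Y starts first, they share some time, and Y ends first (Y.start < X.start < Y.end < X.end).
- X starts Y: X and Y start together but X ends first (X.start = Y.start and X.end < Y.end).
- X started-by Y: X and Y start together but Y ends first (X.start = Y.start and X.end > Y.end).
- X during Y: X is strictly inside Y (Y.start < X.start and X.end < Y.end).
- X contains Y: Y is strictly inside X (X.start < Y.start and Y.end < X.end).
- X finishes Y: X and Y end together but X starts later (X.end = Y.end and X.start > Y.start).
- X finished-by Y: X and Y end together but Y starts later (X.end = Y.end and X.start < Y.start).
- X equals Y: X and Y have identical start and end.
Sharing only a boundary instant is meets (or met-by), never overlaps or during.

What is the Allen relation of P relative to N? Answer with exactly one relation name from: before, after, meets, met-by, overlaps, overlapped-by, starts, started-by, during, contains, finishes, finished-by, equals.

finished-by

P = [Sat 11:00, Sun 23:00]; N = [Sat 23:00, Sun 23:00].
Compare endpoints: P.start < N.start, P.start < N.end, P.end > N.start, P.end = N.end.
That pattern is 'finished-by'.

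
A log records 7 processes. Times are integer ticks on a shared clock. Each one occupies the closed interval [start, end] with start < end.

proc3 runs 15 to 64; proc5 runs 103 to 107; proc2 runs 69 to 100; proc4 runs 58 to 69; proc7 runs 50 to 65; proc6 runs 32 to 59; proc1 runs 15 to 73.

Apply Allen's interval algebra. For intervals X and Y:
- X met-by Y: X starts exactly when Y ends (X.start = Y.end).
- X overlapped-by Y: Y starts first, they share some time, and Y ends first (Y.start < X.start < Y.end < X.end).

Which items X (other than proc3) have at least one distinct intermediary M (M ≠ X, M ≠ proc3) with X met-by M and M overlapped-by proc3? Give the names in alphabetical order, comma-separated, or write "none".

Target proc3 = [15, 64].
Intermediaries M with M overlapped-by proc3: proc4, proc7.
Via proc4 — items with X met-by proc4: proc2.
Via proc7 — items with X met-by proc7: none.
Union: proc2.

proc2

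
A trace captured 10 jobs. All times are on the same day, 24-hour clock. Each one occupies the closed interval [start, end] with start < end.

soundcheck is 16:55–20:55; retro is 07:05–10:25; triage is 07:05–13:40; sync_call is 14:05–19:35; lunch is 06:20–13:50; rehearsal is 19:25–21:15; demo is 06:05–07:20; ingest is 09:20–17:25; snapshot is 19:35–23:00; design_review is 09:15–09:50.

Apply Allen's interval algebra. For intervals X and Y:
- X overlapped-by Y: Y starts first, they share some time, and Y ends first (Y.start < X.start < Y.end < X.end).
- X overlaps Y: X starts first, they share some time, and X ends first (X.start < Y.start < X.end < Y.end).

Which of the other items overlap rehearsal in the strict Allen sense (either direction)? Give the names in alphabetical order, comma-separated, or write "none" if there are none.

snapshot, soundcheck, sync_call

Target rehearsal = [19:25, 21:15].
demo [06:05, 07:20] → before → no.
design_review [09:15, 09:50] → before → no.
ingest [09:20, 17:25] → before → no.
lunch [06:20, 13:50] → before → no.
retro [07:05, 10:25] → before → no.
snapshot [19:35, 23:00] → overlapped-by → yes.
soundcheck [16:55, 20:55] → overlaps → yes.
sync_call [14:05, 19:35] → overlaps → yes.
triage [07:05, 13:40] → before → no.
Result: snapshot, soundcheck, sync_call.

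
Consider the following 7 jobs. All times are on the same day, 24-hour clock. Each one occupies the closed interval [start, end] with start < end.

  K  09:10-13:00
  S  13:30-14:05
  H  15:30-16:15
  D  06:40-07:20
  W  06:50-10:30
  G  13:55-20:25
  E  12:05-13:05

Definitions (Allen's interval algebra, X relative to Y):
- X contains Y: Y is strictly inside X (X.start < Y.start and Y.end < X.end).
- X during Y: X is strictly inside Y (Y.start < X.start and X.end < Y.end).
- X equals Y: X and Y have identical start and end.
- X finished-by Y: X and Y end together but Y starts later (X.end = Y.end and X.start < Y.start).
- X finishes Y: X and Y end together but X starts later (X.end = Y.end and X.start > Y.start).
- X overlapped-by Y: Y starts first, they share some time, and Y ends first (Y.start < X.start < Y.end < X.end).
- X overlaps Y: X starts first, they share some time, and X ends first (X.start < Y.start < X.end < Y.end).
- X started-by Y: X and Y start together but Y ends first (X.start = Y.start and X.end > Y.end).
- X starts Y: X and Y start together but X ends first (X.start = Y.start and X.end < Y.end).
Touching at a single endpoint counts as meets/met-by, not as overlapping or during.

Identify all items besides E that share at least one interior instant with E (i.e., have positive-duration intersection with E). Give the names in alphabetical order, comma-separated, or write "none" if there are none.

Target E = [12:05, 13:05].
D [06:40, 07:20] → before → no.
G [13:55, 20:25] → after → no.
H [15:30, 16:15] → after → no.
K [09:10, 13:00] → overlaps → yes.
S [13:30, 14:05] → after → no.
W [06:50, 10:30] → before → no.
Result: K.

K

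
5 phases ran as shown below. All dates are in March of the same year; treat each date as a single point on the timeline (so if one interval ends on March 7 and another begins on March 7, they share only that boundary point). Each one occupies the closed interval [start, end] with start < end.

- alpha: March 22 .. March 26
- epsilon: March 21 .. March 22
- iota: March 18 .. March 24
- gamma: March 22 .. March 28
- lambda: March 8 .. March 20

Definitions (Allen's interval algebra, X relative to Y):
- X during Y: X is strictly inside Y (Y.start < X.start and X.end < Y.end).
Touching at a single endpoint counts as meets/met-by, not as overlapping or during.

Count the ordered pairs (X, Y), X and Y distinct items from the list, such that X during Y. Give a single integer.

Checking all 20 ordered pairs for relation 'during'; matching pairs in alphabetical order:
(epsilon, iota): epsilon during iota ✓
Count: 1.

1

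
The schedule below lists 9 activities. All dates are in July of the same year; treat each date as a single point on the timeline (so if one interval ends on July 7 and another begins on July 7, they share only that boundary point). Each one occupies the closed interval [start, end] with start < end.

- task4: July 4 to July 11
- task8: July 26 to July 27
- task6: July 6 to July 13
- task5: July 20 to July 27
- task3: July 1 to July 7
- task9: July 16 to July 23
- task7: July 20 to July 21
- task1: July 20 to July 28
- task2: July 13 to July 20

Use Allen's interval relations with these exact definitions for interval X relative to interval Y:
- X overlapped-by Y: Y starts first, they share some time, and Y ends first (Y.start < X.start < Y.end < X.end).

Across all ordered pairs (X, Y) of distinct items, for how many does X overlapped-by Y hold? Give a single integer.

6

Checking all 72 ordered pairs for relation 'overlapped-by'; matching pairs in alphabetical order:
(task1, task9): task1 overlapped-by task9 ✓
(task4, task3): task4 overlapped-by task3 ✓
(task5, task9): task5 overlapped-by task9 ✓
(task6, task3): task6 overlapped-by task3 ✓
(task6, task4): task6 overlapped-by task4 ✓
(task9, task2): task9 overlapped-by task2 ✓
Count: 6.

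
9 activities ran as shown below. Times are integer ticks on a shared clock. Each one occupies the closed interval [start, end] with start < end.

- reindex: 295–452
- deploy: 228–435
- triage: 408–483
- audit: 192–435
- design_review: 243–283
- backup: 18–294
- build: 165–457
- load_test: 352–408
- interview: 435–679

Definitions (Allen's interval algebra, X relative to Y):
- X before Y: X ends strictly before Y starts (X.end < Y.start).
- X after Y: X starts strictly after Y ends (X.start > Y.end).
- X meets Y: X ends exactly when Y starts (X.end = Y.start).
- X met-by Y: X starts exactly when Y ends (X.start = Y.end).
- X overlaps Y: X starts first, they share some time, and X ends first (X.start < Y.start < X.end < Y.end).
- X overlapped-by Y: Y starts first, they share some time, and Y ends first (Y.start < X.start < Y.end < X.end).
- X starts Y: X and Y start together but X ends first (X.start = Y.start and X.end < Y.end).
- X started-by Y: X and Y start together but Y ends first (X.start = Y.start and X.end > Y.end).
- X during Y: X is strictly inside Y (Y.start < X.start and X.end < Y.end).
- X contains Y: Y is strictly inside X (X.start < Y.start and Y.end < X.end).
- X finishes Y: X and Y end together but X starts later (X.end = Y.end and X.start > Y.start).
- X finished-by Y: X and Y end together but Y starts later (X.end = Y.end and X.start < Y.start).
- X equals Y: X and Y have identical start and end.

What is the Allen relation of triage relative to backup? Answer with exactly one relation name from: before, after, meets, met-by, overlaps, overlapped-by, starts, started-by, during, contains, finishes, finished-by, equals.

after

triage = [408, 483]; backup = [18, 294].
Compare endpoints: triage.start > backup.start, triage.start > backup.end, triage.end > backup.start, triage.end > backup.end.
That pattern is 'after'.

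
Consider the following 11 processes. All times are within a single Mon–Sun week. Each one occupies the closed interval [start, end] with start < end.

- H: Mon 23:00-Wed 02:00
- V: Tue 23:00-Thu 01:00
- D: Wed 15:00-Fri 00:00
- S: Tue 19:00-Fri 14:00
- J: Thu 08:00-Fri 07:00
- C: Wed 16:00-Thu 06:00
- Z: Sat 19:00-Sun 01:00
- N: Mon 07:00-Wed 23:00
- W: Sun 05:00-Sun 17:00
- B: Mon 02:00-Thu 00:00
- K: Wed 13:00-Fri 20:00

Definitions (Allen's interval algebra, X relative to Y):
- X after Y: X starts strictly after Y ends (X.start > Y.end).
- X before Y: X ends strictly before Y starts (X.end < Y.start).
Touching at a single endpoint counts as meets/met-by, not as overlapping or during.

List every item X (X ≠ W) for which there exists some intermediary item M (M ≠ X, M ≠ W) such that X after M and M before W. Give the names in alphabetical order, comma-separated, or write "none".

Target W = [Sun 05:00, Sun 17:00].
Intermediaries M with M before W: B, C, D, H, J, K, N, S, V, Z.
Via B — items with X after B: J, Z.
Via C — items with X after C: J, Z.
Via D — items with X after D: Z.
Via H — items with X after H: C, D, J, K, Z.
Via J — items with X after J: Z.
Via K — items with X after K: Z.
Via N — items with X after N: J, Z.
Via S — items with X after S: Z.
Via V — items with X after V: J, Z.
Via Z — items with X after Z: none.
Union: C, D, J, K, Z.

C, D, J, K, Z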